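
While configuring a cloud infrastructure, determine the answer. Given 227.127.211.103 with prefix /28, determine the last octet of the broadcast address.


Given: IP = 227.127.211.103, prefix = /28
Host bits = 32 - 28 = 4
Network last octet = 103 AND mask = 96
Host part size = 2^4 - 1 = 15
Broadcast last octet = 96 OR 15 = 111

111


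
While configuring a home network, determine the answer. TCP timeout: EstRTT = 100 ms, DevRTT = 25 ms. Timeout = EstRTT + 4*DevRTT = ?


Given: EstRTT = 100 ms, DevRTT = 25 ms
Timeout = EstRTT + 4 * DevRTT
4 * DevRTT = 4 * 25 = 100
Timeout = 100 + 100 = 200 ms

200


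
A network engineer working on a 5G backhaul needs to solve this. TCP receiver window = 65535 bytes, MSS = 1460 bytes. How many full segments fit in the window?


Given: RWND = 65535 bytes, MSS = 1460 bytes
Full segments = floor(RWND / MSS)
Full segments = floor(65535 / 1460)
Full segments = floor(44.887) = 44

44


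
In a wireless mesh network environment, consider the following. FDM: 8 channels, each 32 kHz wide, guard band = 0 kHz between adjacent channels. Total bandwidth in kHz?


Given: 8 channels, 32 kHz each, guard = 0 kHz
Channel bandwidth = 8 * 32 = 256 kHz
Guard bands = 7 gaps * 0 kHz = 0 kHz
Total = 256 + 0 = 256 kHz

256


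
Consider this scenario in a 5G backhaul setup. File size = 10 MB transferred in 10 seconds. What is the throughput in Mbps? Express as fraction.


Given: file = 10 MB, time = 10 s
File in Mb = 10 * 8 = 80 Mb
Throughput = 80 / 10 Mbps
Throughput = 8 Mbps

8


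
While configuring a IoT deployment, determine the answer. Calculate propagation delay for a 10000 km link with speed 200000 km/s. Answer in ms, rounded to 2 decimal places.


Given: distance = 10000 km, speed = 200000 km/s
Delay = distance / speed = 10000 / 200000 seconds
Delay in ms = 10000 * 1000 / 200000
Delay = 50.0000 ms
Rounded to 2 dp = 50.00 ms

50.00


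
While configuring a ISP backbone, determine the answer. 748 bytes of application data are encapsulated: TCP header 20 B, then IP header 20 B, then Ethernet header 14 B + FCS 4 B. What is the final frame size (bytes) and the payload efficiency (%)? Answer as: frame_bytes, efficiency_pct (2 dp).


TCP segment = 748 + 20 = 768 B
IP packet = 768 + 20 = 788 B
Ethernet frame = 788 + 14 + 4 = 806 B
Efficiency = app / frame = 748 / 806 = 0.928040 = 92.8040% -> 92.80% (2 dp)

806, 92.80


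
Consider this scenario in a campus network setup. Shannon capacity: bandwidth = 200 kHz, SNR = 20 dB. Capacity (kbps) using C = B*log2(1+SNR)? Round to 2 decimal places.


Given: B = 200 kHz, SNR = 20 dB
SNR linear = 10^(20/10) = 100
1 + SNR = 101
log2(101) = 6.6582114828
C = 200 * 1000 * 6.6582114828 = 1331642.2966 bps
C = 1331.642297 kbps -> 1331.64 kbps (2 dp)

1331.64


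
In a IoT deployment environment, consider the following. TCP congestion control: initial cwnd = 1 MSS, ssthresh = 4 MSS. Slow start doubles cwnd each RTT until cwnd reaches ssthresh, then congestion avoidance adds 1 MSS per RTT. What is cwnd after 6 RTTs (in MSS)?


RTT 0: cwnd = 1 MSS (initial)
RTT 1: cwnd = 2 MSS (slow start, doubled)
RTT 2: cwnd = 4 MSS (slow start, doubled)
RTT 3: cwnd = 5 MSS (congestion avoidance, +1)
RTT 4: cwnd = 6 MSS (congestion avoidance, +1)
RTT 5: cwnd = 7 MSS (congestion avoidance, +1)
RTT 6: cwnd = 8 MSS (congestion avoidance, +1)

8


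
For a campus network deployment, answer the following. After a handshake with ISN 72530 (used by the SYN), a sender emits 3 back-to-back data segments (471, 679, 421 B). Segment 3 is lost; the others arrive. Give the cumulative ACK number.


SYN uses sequence number 72530; first data byte = ISN + 1 = 72531.
Segment 1: SEQ = 72531, len = 471 B, covers [72531, 73001]
Segment 2: SEQ = 73002, len = 679 B, covers [73002, 73680]
Segment 3: SEQ = 73681, len = 421 B, covers [73681, 74101] [LOST]
In-order data received: bytes [72531, 73680] (segments 1..2).
Segment 3 missing -> gap begins at byte 73681.
Cumulative ACK = next expected in-order byte = 72531 + 471 + 679 = 73681

73681


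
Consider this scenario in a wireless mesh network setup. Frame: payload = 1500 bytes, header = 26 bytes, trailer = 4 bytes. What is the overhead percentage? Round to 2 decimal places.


Given: payload = 1500 B, header = 26 B, trailer = 4 B
Overhead bytes = header + trailer = 26 + 4 = 30
Total frame = payload + overhead = 1500 + 30 = 1530
Overhead % = 30 / 1530 * 100 = 1.9608% -> 1.96% (2 dp)

1.96


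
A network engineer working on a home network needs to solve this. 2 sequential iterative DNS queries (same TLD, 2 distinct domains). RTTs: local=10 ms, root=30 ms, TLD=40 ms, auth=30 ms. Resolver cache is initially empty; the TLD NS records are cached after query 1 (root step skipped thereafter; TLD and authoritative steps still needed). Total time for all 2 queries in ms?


Lookup 1 (cold cache): local + root + TLD + auth = 10 + 30 + 40 + 30 = 110 ms
Lookups 2..2 (TLD NS cached -> skip root; new domain -> still ask TLD and auth): local + TLD + auth = 10 + 40 + 30 = 80 ms each
Remaining 1 lookups: 1 * 80 = 80 ms
Total = 110 + 80 = 190 ms

190


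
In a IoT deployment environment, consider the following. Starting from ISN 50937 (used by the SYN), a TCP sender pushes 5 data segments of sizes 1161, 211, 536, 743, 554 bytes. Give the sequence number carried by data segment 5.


The SYN occupies sequence number ISN = 50937, so the first data byte is ISN + 1 = 50938.
SEQ of data segment i = (ISN + 1) + sum of payload sizes of segments 1..i-1.
Segment 1: SEQ = 50938, payload = 1161 bytes
Segment 2: SEQ = 52099, payload = 211 bytes
Segment 3: SEQ = 52310, payload = 536 bytes
Segment 4: SEQ = 52846, payload = 743 bytes
Segment 5: SEQ = 53589, payload = 554 bytes
SEQ of segment 5 = 50938 + 1161 + 211 + 536 + 743 = 53589

53589


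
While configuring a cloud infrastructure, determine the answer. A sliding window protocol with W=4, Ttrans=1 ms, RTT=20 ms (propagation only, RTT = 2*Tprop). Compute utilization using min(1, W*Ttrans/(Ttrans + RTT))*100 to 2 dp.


Given: W = 4, Ttrans = 1 ms, RTT = 20 ms (= 2 * Tprop, Tprop = 10 ms)
Cycle time = Ttrans + RTT = 1 + 20 = 21 ms (first packet sent until its ACK returns)
W * Ttrans = 4 * 1 = 4 ms of sending per cycle
W * Ttrans / (Ttrans + RTT) = 4 / 21 = 0.190476
U = min(1, 0.190476) = 0.190476
U% = 19.05%

19.05


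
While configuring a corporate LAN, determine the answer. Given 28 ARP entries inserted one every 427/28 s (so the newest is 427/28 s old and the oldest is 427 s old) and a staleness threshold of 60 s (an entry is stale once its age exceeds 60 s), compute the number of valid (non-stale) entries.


Ages are k * 427/28 s for k = 1..28 (spacing = 15.2500 s).
Entry k is valid iff k * 427/28 <= 60 iff k <= 28 * 60 / 427 = 3.9344
n_valid = floor(3.9344) = 3
(n_stale = 28 - 3 = 25)

3


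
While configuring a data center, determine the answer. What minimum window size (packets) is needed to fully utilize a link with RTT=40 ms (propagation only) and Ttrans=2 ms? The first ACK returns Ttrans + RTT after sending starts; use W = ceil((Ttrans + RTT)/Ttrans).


Given: Ttrans = 2 ms, RTT = 40 ms (= 2 * Tprop, Tprop = 20 ms)
Time until first ACK returns = Ttrans + RTT = 2 + 40 = 42 ms
Need W * Ttrans >= Ttrans + RTT  ->  W >= (Ttrans + RTT) / Ttrans
(Ttrans + RTT) / Ttrans = 42 / 2 = 21
W_min = ceil(21) = 21

21


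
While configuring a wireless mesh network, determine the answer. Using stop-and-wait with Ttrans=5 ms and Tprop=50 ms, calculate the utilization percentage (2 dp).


Given: Ttrans = 5 ms, Tprop = 50 ms
RTT = 2 * Tprop = 2 * 50 = 100 ms
U = Ttrans / (Ttrans + RTT)
U = 5 / (5 + 100)
U = 5 / 105 = 0.047619
U% = 4.76%

4.76


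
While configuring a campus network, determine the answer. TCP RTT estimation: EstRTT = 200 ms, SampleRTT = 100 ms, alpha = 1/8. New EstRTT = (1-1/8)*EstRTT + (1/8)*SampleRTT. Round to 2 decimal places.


Given: EstRTT = 200 ms, SampleRTT = 100 ms, alpha = 1/8
New EstRTT = (1 - alpha) * EstRTT + alpha * SampleRTT
(7/8) * 200 = 175
(1/8) * 100 = 12.5
New EstRTT = 175 + 12.5 = 187.5 ms -> 187.50 ms (2 dp)

187.50


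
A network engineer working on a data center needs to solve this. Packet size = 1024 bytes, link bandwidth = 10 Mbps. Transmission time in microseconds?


Given: packet = 1024 bytes, bandwidth = 10 Mbps
Packet in bits = 1024 * 8 = 8192 bits
Bandwidth = 10 * 10^6 = 10000000 bps
Time = 8192 / 10000000 seconds
Time in us = 8192 * 10^6 / 10000000 = 819.2

819.2


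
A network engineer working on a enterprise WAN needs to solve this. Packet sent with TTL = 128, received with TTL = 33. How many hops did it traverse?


Given: initial TTL = 128, received TTL = 33
Hops = initial TTL - received TTL
Hops = 128 - 33 = 95

95


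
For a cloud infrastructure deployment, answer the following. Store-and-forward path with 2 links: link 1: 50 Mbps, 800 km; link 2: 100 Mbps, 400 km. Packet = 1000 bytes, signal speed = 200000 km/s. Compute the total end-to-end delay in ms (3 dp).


Packet = 1000 bytes = 8000 bits. Store-and-forward: sum (t_trans + t_prop) per link.
Link 1: t_trans = 8000/(50*10^6) s = 0.1600 ms; t_prop = 800/200000 s = 4.0000 ms; subtotal = 4.1600 ms
Link 2: t_trans = 8000/(100*10^6) s = 0.0800 ms; t_prop = 400/200000 s = 2.0000 ms; subtotal = 2.0800 ms
End-to-end = 4.1600 + 2.0800 = 6.2400 ms -> 6.240 ms (3 dp)

6.240


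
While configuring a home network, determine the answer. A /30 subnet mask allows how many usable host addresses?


Given: subnet mask /30
Host bits = 32 - 30 = 2
Total addresses = 2^2 = 4
Usable hosts = 4 - 2 (network + broadcast) = 2

2


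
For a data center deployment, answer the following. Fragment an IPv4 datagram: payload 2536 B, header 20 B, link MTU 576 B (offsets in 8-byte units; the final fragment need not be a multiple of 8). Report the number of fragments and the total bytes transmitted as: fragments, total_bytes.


Max data per non-final fragment = floor((MTU - header)/8)*8 = floor((576 - 20)/8)*8 = floor(556/8)*8 = 552 B
Final fragment needs no 8-byte alignment: it can carry up to MTU - header = 556 B
Non-final fragments needed = ceil((payload - 556) / 552) = ceil(1980/552) = ceil(3.5870) = 4
Number of fragments = 4 + 1 = 5
Fragment sizes (data): 4 * 552 B + 328 B (last, 328 <= 556 OK)
Total bytes sent = payload + n_frags * header = 2536 + 5*20 = 2536 + 100 = 2636 B

5, 2636


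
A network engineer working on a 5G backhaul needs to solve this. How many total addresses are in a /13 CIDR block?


Given: CIDR prefix /13
Host bits = 32 - 13 = 19
Total addresses = 2^19 = 524288

524288


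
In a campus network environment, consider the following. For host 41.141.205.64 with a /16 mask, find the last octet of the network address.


Given: IP = 41.141.205.64, prefix = /16
Subnet mask = 255.255.0.0
Last octet of IP: 64
Last octet of mask: 0
Network last octet = 64 AND 0 = 0

0


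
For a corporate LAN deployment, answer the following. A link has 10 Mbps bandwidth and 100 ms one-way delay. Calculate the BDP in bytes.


Given: bandwidth = 10 Mbps, delay = 100 ms
BDP in bits = 10 * 10^6 * 100 / 1000
BDP in bits = 1000000
BDP in bytes = 1000000 / 8 = 125000

125000


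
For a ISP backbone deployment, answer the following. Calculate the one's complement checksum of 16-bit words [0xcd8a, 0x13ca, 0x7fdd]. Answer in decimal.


Given words: [0xcd8a, 0x13ca, 0x7fdd]
Step 1: Sum all words
Raw sum = 52618 + 5066 + 32733 = 90417
Step 2: Fold carry: (24881 + 1) = 24882
One's complement = ~24882 & 0xFFFF = 40653

40653


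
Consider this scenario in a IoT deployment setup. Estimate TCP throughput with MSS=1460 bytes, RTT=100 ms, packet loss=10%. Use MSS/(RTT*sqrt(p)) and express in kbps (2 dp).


Given: MSS = 1460 bytes, RTT = 100 ms, loss = 10%
RTT in seconds = 100 / 1000 = 0.1
Loss rate = 10% = 0.1
sqrt(loss) = sqrt(0.1) = 0.316227766017
Throughput (bytes/s) = 1460 / (0.1 * 0.316227766017) = 46169.2538
Throughput (kbps) = 46169.2538 * 8 / 1000 = 369.354031 -> 369.35 kbps (2 dp)

369.35


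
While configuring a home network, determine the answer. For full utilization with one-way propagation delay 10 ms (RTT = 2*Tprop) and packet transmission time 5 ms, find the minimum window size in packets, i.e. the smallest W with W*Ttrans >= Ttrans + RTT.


Given: Ttrans = 5 ms, RTT = 20 ms (= 2 * Tprop, Tprop = 10 ms)
Time until first ACK returns = Ttrans + RTT = 5 + 20 = 25 ms
Need W * Ttrans >= Ttrans + RTT  ->  W >= (Ttrans + RTT) / Ttrans
(Ttrans + RTT) / Ttrans = 25 / 5 = 5
W_min = ceil(5) = 5

5


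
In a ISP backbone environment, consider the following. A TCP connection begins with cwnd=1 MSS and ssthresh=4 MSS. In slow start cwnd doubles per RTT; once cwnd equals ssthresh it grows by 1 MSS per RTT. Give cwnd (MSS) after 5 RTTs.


RTT 0: cwnd = 1 MSS (initial)
RTT 1: cwnd = 2 MSS (slow start, doubled)
RTT 2: cwnd = 4 MSS (slow start, doubled)
RTT 3: cwnd = 5 MSS (congestion avoidance, +1)
RTT 4: cwnd = 6 MSS (congestion avoidance, +1)
RTT 5: cwnd = 7 MSS (congestion avoidance, +1)

7


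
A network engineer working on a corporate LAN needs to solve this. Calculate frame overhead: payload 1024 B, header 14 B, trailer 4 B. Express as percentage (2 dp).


Given: payload = 1024 B, header = 14 B, trailer = 4 B
Overhead bytes = header + trailer = 14 + 4 = 18
Total frame = payload + overhead = 1024 + 18 = 1042
Overhead % = 18 / 1042 * 100 = 1.7274% -> 1.73% (2 dp)

1.73


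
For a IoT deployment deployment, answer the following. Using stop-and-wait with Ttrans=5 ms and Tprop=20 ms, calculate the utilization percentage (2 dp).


Given: Ttrans = 5 ms, Tprop = 20 ms
RTT = 2 * Tprop = 2 * 20 = 40 ms
U = Ttrans / (Ttrans + RTT)
U = 5 / (5 + 40)
U = 5 / 45 = 0.111111
U% = 11.11%

11.11


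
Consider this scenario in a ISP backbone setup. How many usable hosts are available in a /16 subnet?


Given: subnet mask /16
Host bits = 32 - 16 = 16
Total addresses = 2^16 = 65536
Usable hosts = 65536 - 2 (network + broadcast) = 65534

65534


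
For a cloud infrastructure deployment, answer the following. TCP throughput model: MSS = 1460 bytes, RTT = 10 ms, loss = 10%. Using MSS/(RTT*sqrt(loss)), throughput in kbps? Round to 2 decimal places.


Given: MSS = 1460 bytes, RTT = 10 ms, loss = 10%
RTT in seconds = 10 / 1000 = 0.01
Loss rate = 10% = 0.1
sqrt(loss) = sqrt(0.1) = 0.316227766017
Throughput (bytes/s) = 1460 / (0.01 * 0.316227766017) = 461692.5384
Throughput (kbps) = 461692.5384 * 8 / 1000 = 3693.540307 -> 3693.54 kbps (2 dp)

3693.54


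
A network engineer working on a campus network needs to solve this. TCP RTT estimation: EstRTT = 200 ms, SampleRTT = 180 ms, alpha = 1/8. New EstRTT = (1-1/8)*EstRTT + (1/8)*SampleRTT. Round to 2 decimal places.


Given: EstRTT = 200 ms, SampleRTT = 180 ms, alpha = 1/8
New EstRTT = (1 - alpha) * EstRTT + alpha * SampleRTT
(7/8) * 200 = 175
(1/8) * 180 = 22.5
New EstRTT = 175 + 22.5 = 197.5 ms -> 197.50 ms (2 dp)

197.50


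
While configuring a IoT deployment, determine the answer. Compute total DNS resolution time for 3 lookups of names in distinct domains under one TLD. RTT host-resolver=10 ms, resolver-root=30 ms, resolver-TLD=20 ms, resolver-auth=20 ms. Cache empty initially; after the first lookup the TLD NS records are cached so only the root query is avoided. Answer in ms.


Lookup 1 (cold cache): local + root + TLD + auth = 10 + 30 + 20 + 20 = 80 ms
Lookups 2..3 (TLD NS cached -> skip root; new domain -> still ask TLD and auth): local + TLD + auth = 10 + 20 + 20 = 50 ms each
Remaining 2 lookups: 2 * 50 = 100 ms
Total = 80 + 100 = 180 ms

180


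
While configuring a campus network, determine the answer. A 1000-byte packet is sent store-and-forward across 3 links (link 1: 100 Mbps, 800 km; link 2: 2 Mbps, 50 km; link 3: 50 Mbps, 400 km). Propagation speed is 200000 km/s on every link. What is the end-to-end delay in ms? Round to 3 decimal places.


Packet = 1000 bytes = 8000 bits. Store-and-forward: sum (t_trans + t_prop) per link.
Link 1: t_trans = 8000/(100*10^6) s = 0.0800 ms; t_prop = 800/200000 s = 4.0000 ms; subtotal = 4.0800 ms
Link 2: t_trans = 8000/(2*10^6) s = 4.0000 ms; t_prop = 50/200000 s = 0.2500 ms; subtotal = 4.2500 ms
Link 3: t_trans = 8000/(50*10^6) s = 0.1600 ms; t_prop = 400/200000 s = 2.0000 ms; subtotal = 2.1600 ms
End-to-end = 4.0800 + 4.2500 + 2.1600 = 10.4900 ms -> 10.490 ms (3 dp)

10.490


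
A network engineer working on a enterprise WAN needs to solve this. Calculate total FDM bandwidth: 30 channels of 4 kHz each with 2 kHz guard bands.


Given: 30 channels, 4 kHz each, guard = 2 kHz
Channel bandwidth = 30 * 4 = 120 kHz
Guard bands = 29 gaps * 2 kHz = 58 kHz
Total = 120 + 58 = 178 kHz

178


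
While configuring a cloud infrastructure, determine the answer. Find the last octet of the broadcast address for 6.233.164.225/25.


Given: IP = 6.233.164.225, prefix = /25
Host bits = 32 - 25 = 7
Network last octet = 225 AND mask = 128
Host part size = 2^7 - 1 = 127
Broadcast last octet = 128 OR 127 = 255

255


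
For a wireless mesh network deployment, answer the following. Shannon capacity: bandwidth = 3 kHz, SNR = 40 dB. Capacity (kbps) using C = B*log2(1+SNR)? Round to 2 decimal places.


Given: B = 3 kHz, SNR = 40 dB
SNR linear = 10^(40/10) = 10000
1 + SNR = 10001
log2(10001) = 13.2878566418
C = 3 * 1000 * 13.2878566418 = 39863.5699 bps
C = 39.863570 kbps -> 39.86 kbps (2 dp)

39.86


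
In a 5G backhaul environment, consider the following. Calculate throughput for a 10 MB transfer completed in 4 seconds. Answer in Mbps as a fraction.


Given: file = 10 MB, time = 4 s
File in Mb = 10 * 8 = 80 Mb
Throughput = 80 / 4 Mbps
Throughput = 20 Mbps

20


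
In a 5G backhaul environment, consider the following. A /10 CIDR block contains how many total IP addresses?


Given: CIDR prefix /10
Host bits = 32 - 10 = 22
Total addresses = 2^22 = 4194304

4194304


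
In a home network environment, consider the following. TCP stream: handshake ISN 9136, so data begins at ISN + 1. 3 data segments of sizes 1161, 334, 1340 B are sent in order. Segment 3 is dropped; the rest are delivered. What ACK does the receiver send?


SYN uses sequence number 9136; first data byte = ISN + 1 = 9137.
Segment 1: SEQ = 9137, len = 1161 B, covers [9137, 10297]
Segment 2: SEQ = 10298, len = 334 B, covers [10298, 10631]
Segment 3: SEQ = 10632, len = 1340 B, covers [10632, 11971] [LOST]
In-order data received: bytes [9137, 10631] (segments 1..2).
Segment 3 missing -> gap begins at byte 10632.
Cumulative ACK = next expected in-order byte = 9137 + 1161 + 334 = 10632

10632


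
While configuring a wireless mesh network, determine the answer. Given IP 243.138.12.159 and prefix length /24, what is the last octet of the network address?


Given: IP = 243.138.12.159, prefix = /24
Subnet mask = 255.255.255.0
Last octet of IP: 159
Last octet of mask: 0
Network last octet = 159 AND 0 = 0

0


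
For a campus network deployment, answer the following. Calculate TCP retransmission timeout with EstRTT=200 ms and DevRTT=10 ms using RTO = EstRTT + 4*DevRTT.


Given: EstRTT = 200 ms, DevRTT = 10 ms
Timeout = EstRTT + 4 * DevRTT
4 * DevRTT = 4 * 10 = 40
Timeout = 200 + 40 = 240 ms

240


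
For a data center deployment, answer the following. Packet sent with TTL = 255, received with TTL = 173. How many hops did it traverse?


Given: initial TTL = 255, received TTL = 173
Hops = initial TTL - received TTL
Hops = 255 - 173 = 82

82


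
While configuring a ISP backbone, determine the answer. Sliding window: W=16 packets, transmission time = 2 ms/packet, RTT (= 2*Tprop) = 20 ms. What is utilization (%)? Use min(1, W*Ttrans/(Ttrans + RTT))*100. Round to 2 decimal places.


Given: W = 16, Ttrans = 2 ms, RTT = 20 ms (= 2 * Tprop, Tprop = 10 ms)
Cycle time = Ttrans + RTT = 2 + 20 = 22 ms (first packet sent until its ACK returns)
W * Ttrans = 16 * 2 = 32 ms of sending per cycle
W * Ttrans / (Ttrans + RTT) = 32 / 22 = 1.454545
U = min(1, 1.454545) = 1.000000
U% = 100.00%

100.00


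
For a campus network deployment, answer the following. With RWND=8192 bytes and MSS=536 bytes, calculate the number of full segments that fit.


Given: RWND = 8192 bytes, MSS = 536 bytes
Full segments = floor(RWND / MSS)
Full segments = floor(8192 / 536)
Full segments = floor(15.2836) = 15

15


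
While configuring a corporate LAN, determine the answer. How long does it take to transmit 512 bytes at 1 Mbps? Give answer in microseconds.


Given: packet = 512 bytes, bandwidth = 1 Mbps
Packet in bits = 512 * 8 = 4096 bits
Bandwidth = 1 * 10^6 = 1000000 bps
Time = 4096 / 1000000 seconds
Time in us = 4096 * 10^6 / 1000000 = 4096

4096


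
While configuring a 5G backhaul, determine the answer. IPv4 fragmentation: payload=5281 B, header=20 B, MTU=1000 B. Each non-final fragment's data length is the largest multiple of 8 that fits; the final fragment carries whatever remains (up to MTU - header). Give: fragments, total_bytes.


Max data per non-final fragment = floor((MTU - header)/8)*8 = floor((1000 - 20)/8)*8 = floor(980/8)*8 = 976 B
Final fragment needs no 8-byte alignment: it can carry up to MTU - header = 980 B
Non-final fragments needed = ceil((payload - 980) / 976) = ceil(4301/976) = ceil(4.4068) = 5
Number of fragments = 5 + 1 = 6
Fragment sizes (data): 5 * 976 B + 401 B (last, 401 <= 980 OK)
Total bytes sent = payload + n_frags * header = 5281 + 6*20 = 5281 + 120 = 5401 B

6, 5401


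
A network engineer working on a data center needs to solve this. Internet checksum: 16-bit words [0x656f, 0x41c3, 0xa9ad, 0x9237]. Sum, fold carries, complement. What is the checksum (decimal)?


Given words: [0x656f, 0x41c3, 0xa9ad, 0x9237]
Step 1: Sum all words
Raw sum = 25967 + 16835 + 43437 + 37431 = 123670
Step 2: Fold carry: (58134 + 1) = 58135
One's complement = ~58135 & 0xFFFF = 7400

7400


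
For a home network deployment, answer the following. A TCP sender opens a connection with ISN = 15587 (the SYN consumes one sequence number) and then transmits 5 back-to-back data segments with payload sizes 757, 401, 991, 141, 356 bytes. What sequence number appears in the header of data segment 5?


The SYN occupies sequence number ISN = 15587, so the first data byte is ISN + 1 = 15588.
SEQ of data segment i = (ISN + 1) + sum of payload sizes of segments 1..i-1.
Segment 1: SEQ = 15588, payload = 757 bytes
Segment 2: SEQ = 16345, payload = 401 bytes
Segment 3: SEQ = 16746, payload = 991 bytes
Segment 4: SEQ = 17737, payload = 141 bytes
Segment 5: SEQ = 17878, payload = 356 bytes
SEQ of segment 5 = 15588 + 757 + 401 + 991 + 141 = 17878

17878


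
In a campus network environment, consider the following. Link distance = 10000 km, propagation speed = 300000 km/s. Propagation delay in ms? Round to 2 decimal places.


Given: distance = 10000 km, speed = 300000 km/s
Delay = distance / speed = 10000 / 300000 seconds
Delay in ms = 10000 * 1000 / 300000
Delay = 33.3333 ms
Rounded to 2 dp = 33.33 ms

33.33


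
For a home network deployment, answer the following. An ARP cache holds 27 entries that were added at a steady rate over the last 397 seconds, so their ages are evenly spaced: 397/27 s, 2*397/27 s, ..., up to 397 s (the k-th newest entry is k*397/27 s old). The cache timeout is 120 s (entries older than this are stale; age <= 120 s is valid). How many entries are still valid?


Ages are k * 397/27 s for k = 1..27 (spacing = 14.7037 s).
Entry k is valid iff k * 397/27 <= 120 iff k <= 27 * 120 / 397 = 8.1612
n_valid = floor(8.1612) = 8
(n_stale = 27 - 8 = 19)

8


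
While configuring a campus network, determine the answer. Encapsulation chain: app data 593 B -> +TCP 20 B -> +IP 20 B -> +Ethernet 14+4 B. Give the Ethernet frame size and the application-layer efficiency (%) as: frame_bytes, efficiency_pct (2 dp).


TCP segment = 593 + 20 = 613 B
IP packet = 613 + 20 = 633 B
Ethernet frame = 633 + 14 + 4 = 651 B
Efficiency = app / frame = 593 / 651 = 0.910906 = 91.0906% -> 91.09% (2 dp)

651, 91.09


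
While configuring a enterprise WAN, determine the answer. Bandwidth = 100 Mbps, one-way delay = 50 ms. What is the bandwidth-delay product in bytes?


Given: bandwidth = 100 Mbps, delay = 50 ms
BDP in bits = 100 * 10^6 * 50 / 1000
BDP in bits = 5000000
BDP in bytes = 5000000 / 8 = 625000

625000


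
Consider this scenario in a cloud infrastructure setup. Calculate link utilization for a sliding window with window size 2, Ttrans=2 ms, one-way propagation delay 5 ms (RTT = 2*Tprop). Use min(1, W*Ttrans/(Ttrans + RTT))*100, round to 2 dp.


Given: W = 2, Ttrans = 2 ms, RTT = 10 ms (= 2 * Tprop, Tprop = 5 ms)
Cycle time = Ttrans + RTT = 2 + 10 = 12 ms (first packet sent until its ACK returns)
W * Ttrans = 2 * 2 = 4 ms of sending per cycle
W * Ttrans / (Ttrans + RTT) = 4 / 12 = 0.333333
U = min(1, 0.333333) = 0.333333
U% = 33.33%

33.33


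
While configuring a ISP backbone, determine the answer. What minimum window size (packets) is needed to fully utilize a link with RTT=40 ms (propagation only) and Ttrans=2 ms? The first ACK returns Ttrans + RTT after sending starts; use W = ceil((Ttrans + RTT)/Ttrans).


Given: Ttrans = 2 ms, RTT = 40 ms (= 2 * Tprop, Tprop = 20 ms)
Time until first ACK returns = Ttrans + RTT = 2 + 40 = 42 ms
Need W * Ttrans >= Ttrans + RTT  ->  W >= (Ttrans + RTT) / Ttrans
(Ttrans + RTT) / Ttrans = 42 / 2 = 21
W_min = ceil(21) = 21

21


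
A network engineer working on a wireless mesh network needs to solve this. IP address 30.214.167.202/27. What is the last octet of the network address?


Given: IP = 30.214.167.202, prefix = /27
Subnet mask = 255.255.255.224
Last octet of IP: 202
Last octet of mask: 224
Network last octet = 202 AND 224 = 192

192


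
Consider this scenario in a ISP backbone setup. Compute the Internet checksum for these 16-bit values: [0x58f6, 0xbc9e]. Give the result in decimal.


Given words: [0x58f6, 0xbc9e]
Step 1: Sum all words
Raw sum = 22774 + 48286 = 71060
Step 2: Fold carry: (5524 + 1) = 5525
One's complement = ~5525 & 0xFFFF = 60010

60010


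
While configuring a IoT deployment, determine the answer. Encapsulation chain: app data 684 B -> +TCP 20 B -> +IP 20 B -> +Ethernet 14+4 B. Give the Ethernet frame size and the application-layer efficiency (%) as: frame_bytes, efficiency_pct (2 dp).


TCP segment = 684 + 20 = 704 B
IP packet = 704 + 20 = 724 B
Ethernet frame = 724 + 14 + 4 = 742 B
Efficiency = app / frame = 684 / 742 = 0.921833 = 92.1833% -> 92.18% (2 dp)

742, 92.18


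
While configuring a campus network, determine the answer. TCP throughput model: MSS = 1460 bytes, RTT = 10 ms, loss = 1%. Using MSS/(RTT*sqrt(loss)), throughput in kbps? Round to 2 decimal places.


Given: MSS = 1460 bytes, RTT = 10 ms, loss = 1%
RTT in seconds = 10 / 1000 = 0.01
Loss rate = 1% = 0.01
sqrt(loss) = sqrt(0.01) = 0.1
Throughput (bytes/s) = 1460 / (0.01 * 0.1) = 1460000.0000
Throughput (kbps) = 1460000.0000 * 8 / 1000 = 11680.000000 -> 11680.00 kbps (2 dp)

11680.00


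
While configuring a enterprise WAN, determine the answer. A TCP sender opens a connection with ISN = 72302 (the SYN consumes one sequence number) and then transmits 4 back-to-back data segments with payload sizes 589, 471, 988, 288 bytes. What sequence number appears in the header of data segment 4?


The SYN occupies sequence number ISN = 72302, so the first data byte is ISN + 1 = 72303.
SEQ of data segment i = (ISN + 1) + sum of payload sizes of segments 1..i-1.
Segment 1: SEQ = 72303, payload = 589 bytes
Segment 2: SEQ = 72892, payload = 471 bytes
Segment 3: SEQ = 73363, payload = 988 bytes
Segment 4: SEQ = 74351, payload = 288 bytes
SEQ of segment 4 = 72303 + 589 + 471 + 988 = 74351

74351


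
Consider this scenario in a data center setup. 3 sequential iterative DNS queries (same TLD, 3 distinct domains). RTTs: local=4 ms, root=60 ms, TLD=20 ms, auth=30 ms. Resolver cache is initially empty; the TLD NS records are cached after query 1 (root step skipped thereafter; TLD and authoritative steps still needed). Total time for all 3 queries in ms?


Lookup 1 (cold cache): local + root + TLD + auth = 4 + 60 + 20 + 30 = 114 ms
Lookups 2..3 (TLD NS cached -> skip root; new domain -> still ask TLD and auth): local + TLD + auth = 4 + 20 + 30 = 54 ms each
Remaining 2 lookups: 2 * 54 = 108 ms
Total = 114 + 108 = 222 ms

222


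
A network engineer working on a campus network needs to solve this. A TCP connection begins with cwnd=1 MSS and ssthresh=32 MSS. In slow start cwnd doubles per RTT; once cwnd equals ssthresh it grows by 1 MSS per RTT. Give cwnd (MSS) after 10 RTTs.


RTT 0: cwnd = 1 MSS (initial)
RTT 1: cwnd = 2 MSS (slow start, doubled)
RTT 2: cwnd = 4 MSS (slow start, doubled)
RTT 3: cwnd = 8 MSS (slow start, doubled)
RTT 4: cwnd = 16 MSS (slow start, doubled)
RTT 5: cwnd = 32 MSS (slow start, doubled)
RTT 6: cwnd = 33 MSS (congestion avoidance, +1)
RTT 7: cwnd = 34 MSS (congestion avoidance, +1)
RTT 8: cwnd = 35 MSS (congestion avoidance, +1)
RTT 9: cwnd = 36 MSS (congestion avoidance, +1)
RTT 10: cwnd = 37 MSS (congestion avoidance, +1)

37


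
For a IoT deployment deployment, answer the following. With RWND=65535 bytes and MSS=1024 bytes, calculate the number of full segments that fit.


Given: RWND = 65535 bytes, MSS = 1024 bytes
Full segments = floor(RWND / MSS)
Full segments = floor(65535 / 1024)
Full segments = floor(63.999) = 63

63


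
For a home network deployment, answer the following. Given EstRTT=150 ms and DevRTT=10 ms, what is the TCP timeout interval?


Given: EstRTT = 150 ms, DevRTT = 10 ms
Timeout = EstRTT + 4 * DevRTT
4 * DevRTT = 4 * 10 = 40
Timeout = 150 + 40 = 190 ms

190


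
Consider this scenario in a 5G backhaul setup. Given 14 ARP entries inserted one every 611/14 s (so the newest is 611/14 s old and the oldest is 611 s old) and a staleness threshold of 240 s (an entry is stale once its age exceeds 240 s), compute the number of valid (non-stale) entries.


Ages are k * 611/14 s for k = 1..14 (spacing = 43.6429 s).
Entry k is valid iff k * 611/14 <= 240 iff k <= 14 * 240 / 611 = 5.4992
n_valid = floor(5.4992) = 5
(n_stale = 14 - 5 = 9)

5


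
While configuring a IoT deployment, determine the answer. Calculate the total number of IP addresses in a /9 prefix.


Given: CIDR prefix /9
Host bits = 32 - 9 = 23
Total addresses = 2^23 = 8388608

8388608


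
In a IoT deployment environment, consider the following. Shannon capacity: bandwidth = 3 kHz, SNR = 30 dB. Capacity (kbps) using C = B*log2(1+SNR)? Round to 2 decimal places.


Given: B = 3 kHz, SNR = 30 dB
SNR linear = 10^(30/10) = 1000
1 + SNR = 1001
log2(1001) = 9.9672262588
C = 3 * 1000 * 9.9672262588 = 29901.6788 bps
C = 29.901679 kbps -> 29.90 kbps (2 dp)

29.90


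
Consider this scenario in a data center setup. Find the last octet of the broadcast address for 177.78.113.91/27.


Given: IP = 177.78.113.91, prefix = /27
Host bits = 32 - 27 = 5
Network last octet = 91 AND mask = 64
Host part size = 2^5 - 1 = 31
Broadcast last octet = 64 OR 31 = 95

95


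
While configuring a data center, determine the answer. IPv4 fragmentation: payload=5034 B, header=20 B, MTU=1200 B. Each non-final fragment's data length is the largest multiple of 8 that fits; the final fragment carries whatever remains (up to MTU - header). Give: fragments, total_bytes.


Max data per non-final fragment = floor((MTU - header)/8)*8 = floor((1200 - 20)/8)*8 = floor(1180/8)*8 = 1176 B
Final fragment needs no 8-byte alignment: it can carry up to MTU - header = 1180 B
Non-final fragments needed = ceil((payload - 1180) / 1176) = ceil(3854/1176) = ceil(3.2772) = 4
Number of fragments = 4 + 1 = 5
Fragment sizes (data): 4 * 1176 B + 330 B (last, 330 <= 1180 OK)
Total bytes sent = payload + n_frags * header = 5034 + 5*20 = 5034 + 100 = 5134 B

5, 5134


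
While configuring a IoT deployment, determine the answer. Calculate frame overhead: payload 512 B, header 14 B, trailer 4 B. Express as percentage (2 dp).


Given: payload = 512 B, header = 14 B, trailer = 4 B
Overhead bytes = header + trailer = 14 + 4 = 18
Total frame = payload + overhead = 512 + 18 = 530
Overhead % = 18 / 530 * 100 = 3.3962% -> 3.40% (2 dp)

3.40


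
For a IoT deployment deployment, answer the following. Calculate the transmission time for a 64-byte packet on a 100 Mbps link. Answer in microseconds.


Given: packet = 64 bytes, bandwidth = 100 Mbps
Packet in bits = 64 * 8 = 512 bits
Bandwidth = 100 * 10^6 = 100000000 bps
Time = 512 / 100000000 seconds
Time in us = 512 * 10^6 / 100000000 = 5.12

5.12


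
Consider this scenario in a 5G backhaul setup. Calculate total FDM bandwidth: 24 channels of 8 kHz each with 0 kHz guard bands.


Given: 24 channels, 8 kHz each, guard = 0 kHz
Channel bandwidth = 24 * 8 = 192 kHz
Guard bands = 23 gaps * 0 kHz = 0 kHz
Total = 192 + 0 = 192 kHz

192


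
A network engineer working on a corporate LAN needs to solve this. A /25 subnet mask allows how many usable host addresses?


Given: subnet mask /25
Host bits = 32 - 25 = 7
Total addresses = 2^7 = 128
Usable hosts = 128 - 2 (network + broadcast) = 126

126


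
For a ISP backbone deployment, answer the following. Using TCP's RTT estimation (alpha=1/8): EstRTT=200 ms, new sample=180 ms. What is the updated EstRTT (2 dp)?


Given: EstRTT = 200 ms, SampleRTT = 180 ms, alpha = 1/8
New EstRTT = (1 - alpha) * EstRTT + alpha * SampleRTT
(7/8) * 200 = 175
(1/8) * 180 = 22.5
New EstRTT = 175 + 22.5 = 197.5 ms -> 197.50 ms (2 dp)

197.50


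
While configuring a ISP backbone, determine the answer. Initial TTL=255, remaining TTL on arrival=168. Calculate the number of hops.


Given: initial TTL = 255, received TTL = 168
Hops = initial TTL - received TTL
Hops = 255 - 168 = 87

87


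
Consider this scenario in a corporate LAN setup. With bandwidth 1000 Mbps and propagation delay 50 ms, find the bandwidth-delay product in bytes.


Given: bandwidth = 1000 Mbps, delay = 50 ms
BDP in bits = 1000 * 10^6 * 50 / 1000
BDP in bits = 50000000
BDP in bytes = 50000000 / 8 = 6250000

6250000


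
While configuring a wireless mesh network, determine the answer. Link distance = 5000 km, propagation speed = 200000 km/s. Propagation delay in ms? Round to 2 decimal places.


Given: distance = 5000 km, speed = 200000 km/s
Delay = distance / speed = 5000 / 200000 seconds
Delay in ms = 5000 * 1000 / 200000
Delay = 25.0000 ms
Rounded to 2 dp = 25.00 ms

25.00


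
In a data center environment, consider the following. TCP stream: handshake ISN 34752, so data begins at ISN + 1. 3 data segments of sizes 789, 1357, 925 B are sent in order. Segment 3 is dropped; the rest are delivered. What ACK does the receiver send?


SYN uses sequence number 34752; first data byte = ISN + 1 = 34753.
Segment 1: SEQ = 34753, len = 789 B, covers [34753, 35541]
Segment 2: SEQ = 35542, len = 1357 B, covers [35542, 36898]
Segment 3: SEQ = 36899, len = 925 B, covers [36899, 37823] [LOST]
In-order data received: bytes [34753, 36898] (segments 1..2).
Segment 3 missing -> gap begins at byte 36899.
Cumulative ACK = next expected in-order byte = 34753 + 789 + 1357 = 36899

36899


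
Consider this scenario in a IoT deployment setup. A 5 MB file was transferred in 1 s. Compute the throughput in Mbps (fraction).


Given: file = 5 MB, time = 1 s
File in Mb = 5 * 8 = 40 Mb
Throughput = 40 / 1 Mbps
Throughput = 40 Mbps

40


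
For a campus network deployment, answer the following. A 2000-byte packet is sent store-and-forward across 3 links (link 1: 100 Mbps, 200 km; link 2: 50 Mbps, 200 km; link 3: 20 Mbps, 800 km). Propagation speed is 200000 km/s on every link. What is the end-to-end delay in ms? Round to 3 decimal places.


Packet = 2000 bytes = 16000 bits. Store-and-forward: sum (t_trans + t_prop) per link.
Link 1: t_trans = 16000/(100*10^6) s = 0.1600 ms; t_prop = 200/200000 s = 1.0000 ms; subtotal = 1.1600 ms
Link 2: t_trans = 16000/(50*10^6) s = 0.3200 ms; t_prop = 200/200000 s = 1.0000 ms; subtotal = 1.3200 ms
Link 3: t_trans = 16000/(20*10^6) s = 0.8000 ms; t_prop = 800/200000 s = 4.0000 ms; subtotal = 4.8000 ms
End-to-end = 1.1600 + 1.3200 + 4.8000 = 7.2800 ms -> 7.280 ms (3 dp)

7.280


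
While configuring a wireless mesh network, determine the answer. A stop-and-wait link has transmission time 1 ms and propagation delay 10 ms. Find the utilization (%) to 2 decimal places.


Given: Ttrans = 1 ms, Tprop = 10 ms
RTT = 2 * Tprop = 2 * 10 = 20 ms
U = Ttrans / (Ttrans + RTT)
U = 1 / (1 + 20)
U = 1 / 21 = 0.047619
U% = 4.76%

4.76


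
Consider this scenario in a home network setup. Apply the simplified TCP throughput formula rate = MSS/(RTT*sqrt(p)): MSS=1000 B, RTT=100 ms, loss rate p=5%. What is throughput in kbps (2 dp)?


Given: MSS = 1000 bytes, RTT = 100 ms, loss = 5%
RTT in seconds = 100 / 1000 = 0.1
Loss rate = 5% = 0.05
sqrt(loss) = sqrt(0.05) = 0.223606797750
Throughput (bytes/s) = 1000 / (0.1 * 0.223606797750) = 44721.3595
Throughput (kbps) = 44721.3595 * 8 / 1000 = 357.770876 -> 357.77 kbps (2 dp)

357.77


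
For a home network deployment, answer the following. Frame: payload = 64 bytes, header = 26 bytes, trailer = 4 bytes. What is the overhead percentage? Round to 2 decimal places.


Given: payload = 64 B, header = 26 B, trailer = 4 B
Overhead bytes = header + trailer = 26 + 4 = 30
Total frame = payload + overhead = 64 + 30 = 94
Overhead % = 30 / 94 * 100 = 31.9149% -> 31.91% (2 dp)

31.91


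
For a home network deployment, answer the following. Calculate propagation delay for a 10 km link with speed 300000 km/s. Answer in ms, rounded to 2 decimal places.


Given: distance = 10 km, speed = 300000 km/s
Delay = distance / speed = 10 / 300000 seconds
Delay in ms = 10 * 1000 / 300000
Delay = 0.0333 ms
Rounded to 2 dp = 0.03 ms

0.03


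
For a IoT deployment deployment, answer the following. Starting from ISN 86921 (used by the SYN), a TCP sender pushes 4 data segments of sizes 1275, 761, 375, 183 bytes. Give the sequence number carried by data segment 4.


The SYN occupies sequence number ISN = 86921, so the first data byte is ISN + 1 = 86922.
SEQ of data segment i = (ISN + 1) + sum of payload sizes of segments 1..i-1.
Segment 1: SEQ = 86922, payload = 1275 bytes
Segment 2: SEQ = 88197, payload = 761 bytes
Segment 3: SEQ = 88958, payload = 375 bytes
Segment 4: SEQ = 89333, payload = 183 bytes
SEQ of segment 4 = 86922 + 1275 + 761 + 375 = 89333

89333


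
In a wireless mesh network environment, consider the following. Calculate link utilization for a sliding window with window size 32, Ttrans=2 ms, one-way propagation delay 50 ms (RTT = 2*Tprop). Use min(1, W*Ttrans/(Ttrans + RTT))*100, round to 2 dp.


Given: W = 32, Ttrans = 2 ms, RTT = 100 ms (= 2 * Tprop, Tprop = 50 ms)
Cycle time = Ttrans + RTT = 2 + 100 = 102 ms (first packet sent until its ACK returns)
W * Ttrans = 32 * 2 = 64 ms of sending per cycle
W * Ttrans / (Ttrans + RTT) = 64 / 102 = 0.627451
U = min(1, 0.627451) = 0.627451
U% = 62.75%

62.75


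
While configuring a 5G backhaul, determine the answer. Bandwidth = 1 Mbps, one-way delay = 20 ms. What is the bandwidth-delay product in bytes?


Given: bandwidth = 1 Mbps, delay = 20 ms
BDP in bits = 1 * 10^6 * 20 / 1000
BDP in bits = 20000
BDP in bytes = 20000 / 8 = 2500

2500


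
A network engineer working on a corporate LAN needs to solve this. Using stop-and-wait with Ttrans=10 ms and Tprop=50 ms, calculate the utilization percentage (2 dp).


Given: Ttrans = 10 ms, Tprop = 50 ms
RTT = 2 * Tprop = 2 * 50 = 100 ms
U = Ttrans / (Ttrans + RTT)
U = 10 / (10 + 100)
U = 10 / 110 = 0.090909
U% = 9.09%

9.09


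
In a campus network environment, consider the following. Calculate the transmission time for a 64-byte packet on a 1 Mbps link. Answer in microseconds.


Given: packet = 64 bytes, bandwidth = 1 Mbps
Packet in bits = 64 * 8 = 512 bits
Bandwidth = 1 * 10^6 = 1000000 bps
Time = 512 / 1000000 seconds
Time in us = 512 * 10^6 / 1000000 = 512

512


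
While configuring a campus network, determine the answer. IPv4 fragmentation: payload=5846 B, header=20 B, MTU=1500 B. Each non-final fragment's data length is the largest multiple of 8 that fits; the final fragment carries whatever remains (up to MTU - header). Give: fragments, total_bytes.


Max data per non-final fragment = floor((MTU - header)/8)*8 = floor((1500 - 20)/8)*8 = floor(1480/8)*8 = 1480 B
Final fragment needs no 8-byte alignment: it can carry up to MTU - header = 1480 B
Non-final fragments needed = ceil((payload - 1480) / 1480) = ceil(4366/1480) = ceil(2.9500) = 3
Number of fragments = 3 + 1 = 4
Fragment sizes (data): 3 * 1480 B + 1406 B (last, 1406 <= 1480 OK)
Total bytes sent = payload + n_frags * header = 5846 + 4*20 = 5846 + 80 = 5926 B

4, 5926
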